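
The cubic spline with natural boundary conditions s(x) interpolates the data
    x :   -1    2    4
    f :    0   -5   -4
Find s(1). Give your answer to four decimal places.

-4.0556

Write m_i for s''(x_i). With h_i = 3, 2 and divided differences Δ_i = -5/3, 1/2, the continuity of s' gives the tridiagonal system
  3·m_0 + 10·m_1 + 2·m_2 = 6(Δ_1 - Δ_0) = 13
Natural end conditions: m_0 = m_2 = 0.
Forward elimination and back-substitution give m_0 = 0, m_1 = 13/10, m_2 = 0.
On [-1, 2], s(x) = 0 - 139/60·(x + 1) + 0·(x + 1)² + 13/180·(x + 1)³.
With (x + 1) = 2: s(1) = -73/18.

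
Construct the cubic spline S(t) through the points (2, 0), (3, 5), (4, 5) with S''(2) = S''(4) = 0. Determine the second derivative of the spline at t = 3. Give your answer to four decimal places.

Put M_i = S'' at the i-th knot. Here h = (1, 1) and Δ = (5, 0), so the interior equations h_(i-1)·M_(i-1) + 2(h_(i-1)+h_i)·M_i + h_i·M_(i+1) = 6(Δ_i − Δ_(i-1)) read
  1·M_0 + 4·M_1 + 1·M_2 = 6(Δ_1 - Δ_0) = -30
Natural end conditions: M_0 = M_2 = 0.
Forward elimination and back-substitution give M_0 = 0, M_1 = -15/2, M_2 = 0.

-7.5000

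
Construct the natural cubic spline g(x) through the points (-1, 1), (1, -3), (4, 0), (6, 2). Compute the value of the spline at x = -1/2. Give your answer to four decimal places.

-0.3091

Write M_i for g''(x_i). With h_i = 2, 3, 2 and divided differences Δ_i = -2, 1, 1, the continuity of g' gives the tridiagonal system
  2·M_0 + 10·M_1 + 3·M_2 = 6(Δ_1 - Δ_0) = 18
  3·M_1 + 10·M_2 + 2·M_3 = 6(Δ_2 - Δ_1) = 0
Natural end conditions: M_0 = M_3 = 0.
Solving: M_0 = 0, M_1 = 180/91, M_2 = -54/91, M_3 = 0.
On [-1, 1], g(x) = 1 - 242/91·(x + 1) + 0·(x + 1)² + 15/91·(x + 1)³.
With (x + 1) = 1/2: g(-1/2) = -225/728.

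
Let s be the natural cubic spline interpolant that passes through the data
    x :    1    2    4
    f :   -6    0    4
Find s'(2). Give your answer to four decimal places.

4.6667

Let σ_i = s''(x_i). Step sizes h_i = 1, 2; slopes of the chords Δ_i = (y_(i+1) - y_i)/h_i = 6, 2.
  1·σ_0 + 6·σ_1 + 2·σ_2 = 6(Δ_1 - Δ_0) = -24
Natural end conditions: σ_0 = σ_2 = 0.
Hence σ_0 = 0, σ_1 = -4, σ_2 = 0.
On [2, 4], s'(x) = b_1 + 2c_1·(x - 2) + 3d_1·(x - 2)² with b_1 = Δ_1 - h_1(2σ_1 + σ_2)/6 = 14/3, c_1 = σ_1/2 = -2, d_1 = (σ_2 - σ_1)/(6h_1) = 1/3. So s'(2) = 14/3.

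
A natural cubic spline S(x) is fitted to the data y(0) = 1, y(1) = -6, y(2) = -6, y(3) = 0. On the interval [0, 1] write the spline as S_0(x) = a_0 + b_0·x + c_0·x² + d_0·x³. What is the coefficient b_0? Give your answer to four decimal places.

-8.4667

Let σ_i = S''(x_i). Step sizes h_i = 1, 1, 1; slopes of the chords Δ_i = (y_(i+1) - y_i)/h_i = -7, 0, 6.
  1·σ_0 + 4·σ_1 + 1·σ_2 = 6(Δ_1 - Δ_0) = 42
  1·σ_1 + 4·σ_2 + 1·σ_3 = 6(Δ_2 - Δ_1) = 36
Natural end conditions: σ_0 = σ_3 = 0.
Forward elimination and back-substitution give σ_0 = 0, σ_1 = 44/5, σ_2 = 34/5, σ_3 = 0.
On [0, 1], with S_0(x) = a_0 + b_0·x + c_0·x² + d_0·x³: c_0 = σ_0/2 = 0, d_0 = (σ_1 - σ_0)/(6h_0) = 22/15, b_0 = Δ_0 - h_0(2σ_0 + σ_1)/6 = -127/15.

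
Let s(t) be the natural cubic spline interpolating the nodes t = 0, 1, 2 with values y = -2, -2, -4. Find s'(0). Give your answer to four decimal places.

Let M_i = s''(x_i). Step sizes h_i = 1, 1; slopes of the chords Δ_i = (y_(i+1) - y_i)/h_i = 0, -2.
  1·M_0 + 4·M_1 + 1·M_2 = 6(Δ_1 - Δ_0) = -12
Natural end conditions: M_0 = M_2 = 0.
Hence M_0 = 0, M_1 = -3, M_2 = 0.
On [0, 1], s'(t) = b_0 + 2c_0·t + 3d_0·t² with b_0 = Δ_0 - h_0(2M_0 + M_1)/6 = 1/2, c_0 = M_0/2 = 0, d_0 = (M_1 - M_0)/(6h_0) = -1/2. So s'(0) = 1/2.

0.5000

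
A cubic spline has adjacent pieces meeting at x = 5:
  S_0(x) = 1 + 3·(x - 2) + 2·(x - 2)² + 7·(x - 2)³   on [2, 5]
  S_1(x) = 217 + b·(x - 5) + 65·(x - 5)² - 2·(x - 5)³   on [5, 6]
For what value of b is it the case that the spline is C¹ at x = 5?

204

S_0'(x) = 3 + 4·(x - 2) + 21·(x - 2)², so S_0'(5) = 204. On the right, S_1'(5) = b, so b = 204.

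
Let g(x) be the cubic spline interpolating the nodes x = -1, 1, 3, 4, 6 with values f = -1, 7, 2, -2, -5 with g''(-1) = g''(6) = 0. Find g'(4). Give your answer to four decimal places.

With M_i denoting the second derivative at x_i, h_i = 2, 2, 1, 2, and Δ_i = (y_(i+1) − y_i)/h_i = 4, -5/2, -4, -3/2:
  2·M_0 + 8·M_1 + 2·M_2 = 6(Δ_1 - Δ_0) = -39
  2·M_1 + 6·M_2 + 1·M_3 = 6(Δ_2 - Δ_1) = -9
  1·M_2 + 6·M_3 + 2·M_4 = 6(Δ_3 - Δ_2) = 15
Natural end conditions: M_0 = M_4 = 0.
Forward elimination and back-substitution give M_0 = 0, M_1 = -1227/256, M_2 = -21/64, M_3 = 327/128, M_4 = 0.
On [4, 6], g'(x) = b_3 + 2c_3·(x - 4) + 3d_3·(x - 4)² with b_3 = Δ_3 - h_3(2M_3 + M_4)/6 = -205/64, c_3 = M_3/2 = 327/256, d_3 = (M_4 - M_3)/(6h_3) = -109/512. So g'(4) = -205/64.

-3.2031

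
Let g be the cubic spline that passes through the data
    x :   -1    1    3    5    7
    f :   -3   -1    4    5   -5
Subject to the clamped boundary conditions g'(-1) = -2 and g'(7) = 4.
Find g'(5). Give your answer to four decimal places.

Let σ_i = g''(x_i). Step sizes h_i = 2, 2, 2, 2; slopes of the chords Δ_i = (y_(i+1) - y_i)/h_i = 1, 5/2, 1/2, -5.
  2·σ_0 + 8·σ_1 + 2·σ_2 = 6(Δ_1 - Δ_0) = 9
  2·σ_1 + 8·σ_2 + 2·σ_3 = 6(Δ_2 - Δ_1) = -12
  2·σ_2 + 8·σ_3 + 2·σ_4 = 6(Δ_3 - Δ_2) = -33
Clamped end conditions give two more equations: 2h_0·σ_0 + h_0·σ_1 = 6(Δ_0 - g'(-1)) = 18 and h_3·σ_3 + 2h_3·σ_4 = 6(g'(7) - Δ_3) = 54.
Solving the tridiagonal system: σ_0 = 129/28, σ_1 = -3/14, σ_2 = 3/4, σ_3 = -123/14, σ_4 = 501/28.
On [5, 7], g'(x) = b_3 + 2c_3·(x - 5) + 3d_3·(x - 5)² with b_3 = Δ_3 - h_3(2σ_3 + σ_4)/6 = -143/28, c_3 = σ_3/2 = -123/28, d_3 = (σ_4 - σ_3)/(6h_3) = 249/112. So g'(5) = -143/28.

-5.1071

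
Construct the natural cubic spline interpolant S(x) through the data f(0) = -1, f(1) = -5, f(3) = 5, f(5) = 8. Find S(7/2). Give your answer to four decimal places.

Write σ_i for S''(x_i). With h_i = 1, 2, 2 and divided differences Δ_i = -4, 5, 3/2, the continuity of S' gives the tridiagonal system
  1·σ_0 + 6·σ_1 + 2·σ_2 = 6(Δ_1 - Δ_0) = 54
  2·σ_1 + 8·σ_2 + 2·σ_3 = 6(Δ_2 - Δ_1) = -21
Natural end conditions: σ_0 = σ_3 = 0.
Solving: σ_0 = 0, σ_1 = 237/22, σ_2 = -117/22, σ_3 = 0.
On [3, 5], S(x) = 5 + 111/22·(x - 3) - 117/44·(x - 3)² + 39/88·(x - 3)³.
With (x - 3) = 1/2: S(7/2) = 4867/704.

6.9134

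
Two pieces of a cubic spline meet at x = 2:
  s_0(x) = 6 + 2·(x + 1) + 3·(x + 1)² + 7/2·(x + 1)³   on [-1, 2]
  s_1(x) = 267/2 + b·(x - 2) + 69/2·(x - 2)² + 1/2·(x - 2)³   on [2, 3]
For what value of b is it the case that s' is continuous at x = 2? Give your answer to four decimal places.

s_0'(x) = 2 + 6·(x + 1) + 21/2·(x + 1)², so s_0'(2) = 229/2. On the right, s_1'(2) = b, so b = 229/2.

114.5000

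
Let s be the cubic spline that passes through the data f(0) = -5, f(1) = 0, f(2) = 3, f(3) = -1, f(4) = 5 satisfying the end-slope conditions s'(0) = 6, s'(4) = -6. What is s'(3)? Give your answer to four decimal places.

3.7500

With M_i denoting the second derivative at x_i, h_i = 1, 1, 1, 1, and Δ_i = (y_(i+1) − y_i)/h_i = 5, 3, -4, 6:
  1·M_0 + 4·M_1 + 1·M_2 = 6(Δ_1 - Δ_0) = -12
  1·M_1 + 4·M_2 + 1·M_3 = 6(Δ_2 - Δ_1) = -42
  1·M_2 + 4·M_3 + 1·M_4 = 6(Δ_3 - Δ_2) = 60
Clamped end conditions give two more equations: 2h_0·M_0 + h_0·M_1 = 6(Δ_0 - s'(0)) = -6 and h_3·M_3 + 2h_3·M_4 = 6(s'(4) - Δ_3) = -72.
Solving: M_0 = -9/2, M_1 = 3, M_2 = -39/2, M_3 = 33, M_4 = -105/2.
On [3, 4], s'(x) = b_3 + 2c_3·(x - 3) + 3d_3·(x - 3)² with b_3 = Δ_3 - h_3(2M_3 + M_4)/6 = 15/4, c_3 = M_3/2 = 33/2, d_3 = (M_4 - M_3)/(6h_3) = -57/4. So s'(3) = 15/4.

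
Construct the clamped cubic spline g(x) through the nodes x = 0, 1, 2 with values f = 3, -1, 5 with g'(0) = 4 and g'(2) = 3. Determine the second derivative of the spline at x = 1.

31

Write m_i for g''(x_i). With h_i = 1, 1 and divided differences Δ_i = -4, 6, the continuity of g' gives the tridiagonal system
  1·m_0 + 4·m_1 + 1·m_2 = 6(Δ_1 - Δ_0) = 60
Clamped end conditions give two more equations: 2h_0·m_0 + h_0·m_1 = 6(Δ_0 - g'(0)) = -48 and h_1·m_1 + 2h_1·m_2 = 6(g'(2) - Δ_1) = -18.
Forward elimination and back-substitution give m_0 = -79/2, m_1 = 31, m_2 = -49/2.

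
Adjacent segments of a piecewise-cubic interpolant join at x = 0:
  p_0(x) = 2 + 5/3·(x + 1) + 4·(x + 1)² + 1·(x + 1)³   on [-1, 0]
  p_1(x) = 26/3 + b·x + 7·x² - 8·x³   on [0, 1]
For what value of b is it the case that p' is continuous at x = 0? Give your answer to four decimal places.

12.6667

p_0'(x) = 5/3 + 8·(x + 1) + 3·(x + 1)², so p_0'(0) = 38/3. On the right, p_1'(0) = b, so b = 38/3.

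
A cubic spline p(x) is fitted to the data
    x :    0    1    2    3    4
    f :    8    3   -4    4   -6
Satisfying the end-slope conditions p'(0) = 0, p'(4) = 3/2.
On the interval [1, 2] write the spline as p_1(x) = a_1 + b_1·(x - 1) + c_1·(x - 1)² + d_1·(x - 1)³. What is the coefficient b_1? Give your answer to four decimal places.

-9.9911

Put M_i = p'' at the i-th knot. Here h = (1, 1, 1, 1) and Δ = (-5, -7, 8, -10), so the interior equations h_(i-1)·M_(i-1) + 2(h_(i-1)+h_i)·M_i + h_i·M_(i+1) = 6(Δ_i − Δ_(i-1)) read
  1·M_0 + 4·M_1 + 1·M_2 = 6(Δ_1 - Δ_0) = -12
  1·M_1 + 4·M_2 + 1·M_3 = 6(Δ_2 - Δ_1) = 90
  1·M_2 + 4·M_3 + 1·M_4 = 6(Δ_3 - Δ_2) = -108
Clamped end conditions give two more equations: 2h_0·M_0 + h_0·M_1 = 6(Δ_0 - p'(0)) = -30 and h_3·M_3 + 2h_3·M_4 = 6(p'(4) - Δ_3) = 69.
Solving the tridiagonal system: M_0 = -561/56, M_1 = -279/28, M_2 = 303/8, M_3 = -1443/28, M_4 = 3375/56.
On [1, 2], with p_1(x) = a_1 + b_1·(x - 1) + c_1·(x - 1)² + d_1·(x - 1)³: c_1 = M_1/2 = -279/56, d_1 = (M_2 - M_1)/(6h_1) = 893/112, b_1 = Δ_1 - h_1(2M_1 + M_2)/6 = -1119/112.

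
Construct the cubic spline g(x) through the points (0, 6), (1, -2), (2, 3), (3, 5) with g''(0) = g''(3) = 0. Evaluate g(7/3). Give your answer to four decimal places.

Let M_i = g''(x_i). Step sizes h_i = 1, 1, 1; slopes of the chords Δ_i = (y_(i+1) - y_i)/h_i = -8, 5, 2.
  1·M_0 + 4·M_1 + 1·M_2 = 6(Δ_1 - Δ_0) = 78
  1·M_1 + 4·M_2 + 1·M_3 = 6(Δ_2 - Δ_1) = -18
Natural end conditions: M_0 = M_3 = 0.
Forward elimination and back-substitution give M_0 = 0, M_1 = 22, M_2 = -10, M_3 = 0.
On [2, 3], g(x) = 3 + 16/3·(x - 2) - 5·(x - 2)² + 5/3·(x - 2)³.
With (x - 2) = 1/3: g(7/3) = 347/81.

4.2840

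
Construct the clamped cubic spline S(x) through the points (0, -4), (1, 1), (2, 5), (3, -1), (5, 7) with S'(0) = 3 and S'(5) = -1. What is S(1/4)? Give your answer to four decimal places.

Let M_i = S''(x_i). Step sizes h_i = 1, 1, 1, 2; slopes of the chords Δ_i = (y_(i+1) - y_i)/h_i = 5, 4, -6, 4.
  1·M_0 + 4·M_1 + 1·M_2 = 6(Δ_1 - Δ_0) = -6
  1·M_1 + 4·M_2 + 1·M_3 = 6(Δ_2 - Δ_1) = -60
  1·M_2 + 6·M_3 + 2·M_4 = 6(Δ_3 - Δ_2) = 60
Clamped end conditions give two more equations: 2h_0·M_0 + h_0·M_1 = 6(Δ_0 - S'(0)) = 12 and h_3·M_3 + 2h_3·M_4 = 6(S'(5) - Δ_3) = -30.
Forward elimination and back-substitution give M_0 = 197/41, M_1 = 98/41, M_2 = -835/41, M_3 = 782/41, M_4 = -1397/82.
On [0, 1], S(x) = -4 + 3·x + 197/82·x² - 33/82·x³.
With x = 1/4: S(1/4) = -16301/5248.

-3.1061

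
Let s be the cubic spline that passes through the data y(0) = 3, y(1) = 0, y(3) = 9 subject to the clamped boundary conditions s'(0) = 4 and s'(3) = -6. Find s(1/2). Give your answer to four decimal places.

2.1354

Let m_i = s''(x_i). Step sizes h_i = 1, 2; slopes of the chords Δ_i = (y_(i+1) - y_i)/h_i = -3, 9/2.
  1·m_0 + 6·m_1 + 2·m_2 = 6(Δ_1 - Δ_0) = 45
Clamped end conditions give two more equations: 2h_0·m_0 + h_0·m_1 = 6(Δ_0 - s'(0)) = -42 and h_1·m_1 + 2h_1·m_2 = 6(s'(3) - Δ_1) = -63.
Solving: m_0 = -191/6, m_1 = 65/3, m_2 = -319/12.
On [0, 1], s(x) = 3 + 4·x - 191/12·x² + 107/12·x³.
With x = 1/2: s(1/2) = 205/96.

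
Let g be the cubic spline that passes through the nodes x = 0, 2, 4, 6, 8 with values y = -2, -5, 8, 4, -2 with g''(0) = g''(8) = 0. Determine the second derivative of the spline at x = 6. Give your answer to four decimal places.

Let M_i = g''(x_i). Step sizes h_i = 2, 2, 2, 2; slopes of the chords Δ_i = (y_(i+1) - y_i)/h_i = -3/2, 13/2, -2, -3.
  2·M_0 + 8·M_1 + 2·M_2 = 6(Δ_1 - Δ_0) = 48
  2·M_1 + 8·M_2 + 2·M_3 = 6(Δ_2 - Δ_1) = -51
  2·M_2 + 8·M_3 + 2·M_4 = 6(Δ_3 - Δ_2) = -6
Natural end conditions: M_0 = M_4 = 0.
Solving the tridiagonal system: M_0 = 0, M_1 = 459/56, M_2 = -123/14, M_3 = 81/56, M_4 = 0.

1.4464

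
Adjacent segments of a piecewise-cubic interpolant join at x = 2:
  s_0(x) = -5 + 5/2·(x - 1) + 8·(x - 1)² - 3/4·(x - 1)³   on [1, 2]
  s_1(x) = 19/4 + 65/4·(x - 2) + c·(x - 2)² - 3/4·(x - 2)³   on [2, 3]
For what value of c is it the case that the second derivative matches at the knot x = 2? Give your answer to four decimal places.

s_0''(x) = 16 - 9/2·(x - 1), so s_0''(2) = 23/2. On the right, s_1''(2) = 2c, so c = 23/4.

5.7500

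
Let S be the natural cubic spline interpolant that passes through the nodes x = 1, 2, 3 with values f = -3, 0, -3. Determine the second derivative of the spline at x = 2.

-9

Put m_i = S'' at the i-th knot. Here h = (1, 1) and Δ = (3, -3), so the interior equations h_(i-1)·m_(i-1) + 2(h_(i-1)+h_i)·m_i + h_i·m_(i+1) = 6(Δ_i − Δ_(i-1)) read
  1·m_0 + 4·m_1 + 1·m_2 = 6(Δ_1 - Δ_0) = -36
Natural end conditions: m_0 = m_2 = 0.
Solving: m_0 = 0, m_1 = -9, m_2 = 0.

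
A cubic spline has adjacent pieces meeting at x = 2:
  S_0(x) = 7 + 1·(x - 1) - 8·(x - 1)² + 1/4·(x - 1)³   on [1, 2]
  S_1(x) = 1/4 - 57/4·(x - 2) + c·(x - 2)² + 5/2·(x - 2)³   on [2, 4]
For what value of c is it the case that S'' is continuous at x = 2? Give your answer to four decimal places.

-7.2500

S_0''(x) = -16 + 3/2·(x - 1), so S_0''(2) = -29/2. On the right, S_1''(2) = 2c, so c = -29/4.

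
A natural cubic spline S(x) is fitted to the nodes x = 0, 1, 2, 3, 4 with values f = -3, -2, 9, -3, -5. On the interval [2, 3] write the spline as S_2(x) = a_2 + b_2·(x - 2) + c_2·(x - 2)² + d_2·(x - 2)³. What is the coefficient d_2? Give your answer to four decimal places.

Let σ_i = S''(x_i). Step sizes h_i = 1, 1, 1, 1; slopes of the chords Δ_i = (y_(i+1) - y_i)/h_i = 1, 11, -12, -2.
  1·σ_0 + 4·σ_1 + 1·σ_2 = 6(Δ_1 - Δ_0) = 60
  1·σ_1 + 4·σ_2 + 1·σ_3 = 6(Δ_2 - Δ_1) = -138
  1·σ_2 + 4·σ_3 + 1·σ_4 = 6(Δ_3 - Δ_2) = 60
Natural end conditions: σ_0 = σ_4 = 0.
Hence σ_0 = 0, σ_1 = 27, σ_2 = -48, σ_3 = 27, σ_4 = 0.
On [2, 3], with S_2(x) = a_2 + b_2·(x - 2) + c_2·(x - 2)² + d_2·(x - 2)³: c_2 = σ_2/2 = -24, d_2 = (σ_3 - σ_2)/(6h_2) = 25/2, b_2 = Δ_2 - h_2(2σ_2 + σ_3)/6 = -1/2.

12.5000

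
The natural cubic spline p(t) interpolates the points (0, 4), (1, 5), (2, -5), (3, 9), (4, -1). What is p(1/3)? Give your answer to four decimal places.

5.8413

Put M_i = p'' at the i-th knot. Here h = (1, 1, 1, 1) and Δ = (1, -10, 14, -10), so the interior equations h_(i-1)·M_(i-1) + 2(h_(i-1)+h_i)·M_i + h_i·M_(i+1) = 6(Δ_i − Δ_(i-1)) read
  1·M_0 + 4·M_1 + 1·M_2 = 6(Δ_1 - Δ_0) = -66
  1·M_1 + 4·M_2 + 1·M_3 = 6(Δ_2 - Δ_1) = 144
  1·M_2 + 4·M_3 + 1·M_4 = 6(Δ_3 - Δ_2) = -144
Natural end conditions: M_0 = M_4 = 0.
Solving: M_0 = 0, M_1 = -855/28, M_2 = 393/7, M_3 = -1401/28, M_4 = 0.
On [0, 1], p(t) = 4 + 341/56·t + 0·t² - 285/56·t³.
With t = 1/3: p(1/3) = 368/63.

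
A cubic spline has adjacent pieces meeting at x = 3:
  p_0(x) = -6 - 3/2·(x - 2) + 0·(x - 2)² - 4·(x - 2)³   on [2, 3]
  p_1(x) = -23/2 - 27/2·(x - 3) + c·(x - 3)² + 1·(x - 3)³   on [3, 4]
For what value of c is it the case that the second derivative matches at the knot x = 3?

p_0''(x) = 0 - 24·(x - 2), so p_0''(3) = -24. On the right, p_1''(3) = 2c, so c = -12.

-12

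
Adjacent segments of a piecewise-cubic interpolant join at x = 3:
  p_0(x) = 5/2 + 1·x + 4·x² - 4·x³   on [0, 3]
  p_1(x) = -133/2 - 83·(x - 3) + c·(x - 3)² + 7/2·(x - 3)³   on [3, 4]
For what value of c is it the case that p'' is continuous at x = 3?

-32

p_0''(x) = 8 - 24·x, so p_0''(3) = -64. On the right, p_1''(3) = 2c, so c = -32.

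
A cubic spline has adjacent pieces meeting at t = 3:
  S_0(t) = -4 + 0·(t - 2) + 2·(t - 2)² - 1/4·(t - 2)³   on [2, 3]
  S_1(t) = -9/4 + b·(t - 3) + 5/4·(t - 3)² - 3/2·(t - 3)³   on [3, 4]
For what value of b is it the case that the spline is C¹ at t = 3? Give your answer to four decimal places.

S_0'(t) = 0 + 4·(t - 2) - 3/4·(t - 2)², so S_0'(3) = 13/4. On the right, S_1'(3) = b, so b = 13/4.

3.2500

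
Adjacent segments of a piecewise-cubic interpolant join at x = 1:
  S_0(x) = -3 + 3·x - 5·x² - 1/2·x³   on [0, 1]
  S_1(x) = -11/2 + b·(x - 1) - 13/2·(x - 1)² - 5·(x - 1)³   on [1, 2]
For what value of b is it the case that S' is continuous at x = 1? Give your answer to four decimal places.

-8.5000

S_0'(x) = 3 - 10·x - 3/2·x², so S_0'(1) = -17/2. On the right, S_1'(1) = b, so b = -17/2.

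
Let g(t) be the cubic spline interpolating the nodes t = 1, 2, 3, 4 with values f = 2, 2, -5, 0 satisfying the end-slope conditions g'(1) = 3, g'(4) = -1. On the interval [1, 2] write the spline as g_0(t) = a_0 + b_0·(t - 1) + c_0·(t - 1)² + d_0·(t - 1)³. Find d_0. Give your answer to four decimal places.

-3.0667

Put M_i = g'' at the i-th knot. Here h = (1, 1, 1) and Δ = (0, -7, 5), so the interior equations h_(i-1)·M_(i-1) + 2(h_(i-1)+h_i)·M_i + h_i·M_(i+1) = 6(Δ_i − Δ_(i-1)) read
  1·M_0 + 4·M_1 + 1·M_2 = 6(Δ_1 - Δ_0) = -42
  1·M_1 + 4·M_2 + 1·M_3 = 6(Δ_2 - Δ_1) = 72
Clamped end conditions give two more equations: 2h_0·M_0 + h_0·M_1 = 6(Δ_0 - g'(1)) = -18 and h_2·M_2 + 2h_2·M_3 = 6(g'(4) - Δ_2) = -36.
Solving: M_0 = 2/15, M_1 = -274/15, M_2 = 464/15, M_3 = -502/15.
On [1, 2], with g_0(t) = a_0 + b_0·(t - 1) + c_0·(t - 1)² + d_0·(t - 1)³: c_0 = M_0/2 = 1/15, d_0 = (M_1 - M_0)/(6h_0) = -46/15, b_0 = Δ_0 - h_0(2M_0 + M_1)/6 = 3.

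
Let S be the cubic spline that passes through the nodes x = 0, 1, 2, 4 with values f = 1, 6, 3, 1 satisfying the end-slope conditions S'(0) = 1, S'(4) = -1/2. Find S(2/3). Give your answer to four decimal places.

Write M_i for S''(x_i). With h_i = 1, 1, 2 and divided differences Δ_i = 5, -3, -1, the continuity of S' gives the tridiagonal system
  1·M_0 + 4·M_1 + 1·M_2 = 6(Δ_1 - Δ_0) = -48
  1·M_1 + 6·M_2 + 2·M_3 = 6(Δ_2 - Δ_1) = 12
Clamped end conditions give two more equations: 2h_0·M_0 + h_0·M_1 = 6(Δ_0 - S'(0)) = 24 and h_2·M_2 + 2h_2·M_3 = 6(S'(4) - Δ_2) = 3.
Forward elimination and back-substitution give M_0 = 471/22, M_1 = -207/11, M_2 = 129/22, M_3 = -24/11.
On [0, 1], S(x) = 1 + 1·x + 471/44·x² - 295/44·x³.
With x = 2/3: S(2/3) = 1318/297.

4.4377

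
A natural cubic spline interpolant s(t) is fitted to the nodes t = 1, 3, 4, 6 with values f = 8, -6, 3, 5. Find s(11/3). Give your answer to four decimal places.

-0.2032

With σ_i denoting the second derivative at x_i, h_i = 2, 1, 2, and Δ_i = (y_(i+1) − y_i)/h_i = -7, 9, 1:
  2·σ_0 + 6·σ_1 + 1·σ_2 = 6(Δ_1 - Δ_0) = 96
  1·σ_1 + 6·σ_2 + 2·σ_3 = 6(Δ_2 - Δ_1) = -48
Natural end conditions: σ_0 = σ_3 = 0.
Hence σ_0 = 0, σ_1 = 624/35, σ_2 = -384/35, σ_3 = 0.
On [3, 4], s(t) = -6 + 171/35·(t - 3) + 312/35·(t - 3)² - 24/5·(t - 3)³.
With (t - 3) = 2/3: s(11/3) = -64/315.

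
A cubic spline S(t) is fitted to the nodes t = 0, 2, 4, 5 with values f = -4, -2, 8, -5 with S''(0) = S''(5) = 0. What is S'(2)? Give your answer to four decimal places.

Let M_i = S''(x_i). Step sizes h_i = 2, 2, 1; slopes of the chords Δ_i = (y_(i+1) - y_i)/h_i = 1, 5, -13.
  2·M_0 + 8·M_1 + 2·M_2 = 6(Δ_1 - Δ_0) = 24
  2·M_1 + 6·M_2 + 1·M_3 = 6(Δ_2 - Δ_1) = -108
Natural end conditions: M_0 = M_3 = 0.
Hence M_0 = 0, M_1 = 90/11, M_2 = -228/11, M_3 = 0.
On [2, 4], S'(t) = b_1 + 2c_1·(t - 2) + 3d_1·(t - 2)² with b_1 = Δ_1 - h_1(2M_1 + M_2)/6 = 71/11, c_1 = M_1/2 = 45/11, d_1 = (M_2 - M_1)/(6h_1) = -53/22. So S'(2) = 71/11.

6.4545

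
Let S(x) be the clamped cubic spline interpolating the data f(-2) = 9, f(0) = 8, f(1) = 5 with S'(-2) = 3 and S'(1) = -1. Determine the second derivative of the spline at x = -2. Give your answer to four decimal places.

-4.0833

With M_i denoting the second derivative at x_i, h_i = 2, 1, and Δ_i = (y_(i+1) − y_i)/h_i = -1/2, -3:
  2·M_0 + 6·M_1 + 1·M_2 = 6(Δ_1 - Δ_0) = -15
Clamped end conditions give two more equations: 2h_0·M_0 + h_0·M_1 = 6(Δ_0 - S'(-2)) = -21 and h_1·M_1 + 2h_1·M_2 = 6(S'(1) - Δ_1) = 12.
Hence M_0 = -49/12, M_1 = -7/3, M_2 = 43/6.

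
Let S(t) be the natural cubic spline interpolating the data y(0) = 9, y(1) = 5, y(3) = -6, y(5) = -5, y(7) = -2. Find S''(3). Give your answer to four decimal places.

5.4878

Let M_i = S''(x_i). Step sizes h_i = 1, 2, 2, 2; slopes of the chords Δ_i = (y_(i+1) - y_i)/h_i = -4, -11/2, 1/2, 3/2.
  1·M_0 + 6·M_1 + 2·M_2 = 6(Δ_1 - Δ_0) = -9
  2·M_1 + 8·M_2 + 2·M_3 = 6(Δ_2 - Δ_1) = 36
  2·M_2 + 8·M_3 + 2·M_4 = 6(Δ_3 - Δ_2) = 6
Natural end conditions: M_0 = M_4 = 0.
Solving the tridiagonal system: M_0 = 0, M_1 = -273/82, M_2 = 225/41, M_3 = -51/82, M_4 = 0.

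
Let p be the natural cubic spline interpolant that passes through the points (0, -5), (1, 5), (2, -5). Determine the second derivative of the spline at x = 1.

-30

Let M_i = p''(x_i). Step sizes h_i = 1, 1; slopes of the chords Δ_i = (y_(i+1) - y_i)/h_i = 10, -10.
  1·M_0 + 4·M_1 + 1·M_2 = 6(Δ_1 - Δ_0) = -120
Natural end conditions: M_0 = M_2 = 0.
Forward elimination and back-substitution give M_0 = 0, M_1 = -30, M_2 = 0.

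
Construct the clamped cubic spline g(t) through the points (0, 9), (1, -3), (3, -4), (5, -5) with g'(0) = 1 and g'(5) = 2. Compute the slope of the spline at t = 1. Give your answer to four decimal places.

Write M_i for g''(x_i). With h_i = 1, 2, 2 and divided differences Δ_i = -12, -1/2, -1/2, the continuity of g' gives the tridiagonal system
  1·M_0 + 6·M_1 + 2·M_2 = 6(Δ_1 - Δ_0) = 69
  2·M_1 + 8·M_2 + 2·M_3 = 6(Δ_2 - Δ_1) = 0
Clamped end conditions give two more equations: 2h_0·M_0 + h_0·M_1 = 6(Δ_0 - g'(0)) = -78 and h_2·M_2 + 2h_2·M_3 = 6(g'(5) - Δ_2) = 15.
Forward elimination and back-substitution give M_0 = -1154/23, M_1 = 514/23, M_2 = -343/46, M_3 = 172/23.
On [1, 3], g'(t) = b_1 + 2c_1·(t - 1) + 3d_1·(t - 1)² with b_1 = Δ_1 - h_1(2M_1 + M_2)/6 = -297/23, c_1 = M_1/2 = 257/23, d_1 = (M_2 - M_1)/(6h_1) = -457/184. So g'(1) = -297/23.

-12.9130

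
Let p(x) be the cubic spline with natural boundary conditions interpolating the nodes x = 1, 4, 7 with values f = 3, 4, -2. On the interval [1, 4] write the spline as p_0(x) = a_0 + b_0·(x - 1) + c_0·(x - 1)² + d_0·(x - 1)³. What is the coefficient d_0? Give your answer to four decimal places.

Let M_i = p''(x_i). Step sizes h_i = 3, 3; slopes of the chords Δ_i = (y_(i+1) - y_i)/h_i = 1/3, -2.
  3·M_0 + 12·M_1 + 3·M_2 = 6(Δ_1 - Δ_0) = -14
Natural end conditions: M_0 = M_2 = 0.
Solving the tridiagonal system: M_0 = 0, M_1 = -7/6, M_2 = 0.
On [1, 4], with p_0(x) = a_0 + b_0·(x - 1) + c_0·(x - 1)² + d_0·(x - 1)³: c_0 = M_0/2 = 0, d_0 = (M_1 - M_0)/(6h_0) = -7/108, b_0 = Δ_0 - h_0(2M_0 + M_1)/6 = 11/12.

-0.0648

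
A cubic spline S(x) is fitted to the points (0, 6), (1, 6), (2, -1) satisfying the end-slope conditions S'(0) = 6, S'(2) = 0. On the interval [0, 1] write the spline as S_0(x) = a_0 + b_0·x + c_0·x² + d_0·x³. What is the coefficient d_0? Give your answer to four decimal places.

Put M_i = S'' at the i-th knot. Here h = (1, 1) and Δ = (0, -7), so the interior equations h_(i-1)·M_(i-1) + 2(h_(i-1)+h_i)·M_i + h_i·M_(i+1) = 6(Δ_i − Δ_(i-1)) read
  1·M_0 + 4·M_1 + 1·M_2 = 6(Δ_1 - Δ_0) = -42
Clamped end conditions give two more equations: 2h_0·M_0 + h_0·M_1 = 6(Δ_0 - S'(0)) = -36 and h_1·M_1 + 2h_1·M_2 = 6(S'(2) - Δ_1) = 42.
Hence M_0 = -21/2, M_1 = -15, M_2 = 57/2.
On [0, 1], with S_0(x) = a_0 + b_0·x + c_0·x² + d_0·x³: c_0 = M_0/2 = -21/4, d_0 = (M_1 - M_0)/(6h_0) = -3/4, b_0 = Δ_0 - h_0(2M_0 + M_1)/6 = 6.

-0.7500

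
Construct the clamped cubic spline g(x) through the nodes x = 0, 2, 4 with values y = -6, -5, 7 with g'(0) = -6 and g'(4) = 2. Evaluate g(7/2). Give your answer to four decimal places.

Write m_i for g''(x_i). With h_i = 2, 2 and divided differences Δ_i = 1/2, 6, the continuity of g' gives the tridiagonal system
  2·m_0 + 8·m_1 + 2·m_2 = 6(Δ_1 - Δ_0) = 33
Clamped end conditions give two more equations: 2h_0·m_0 + h_0·m_1 = 6(Δ_0 - g'(0)) = 39 and h_1·m_1 + 2h_1·m_2 = 6(g'(4) - Δ_1) = -24.
Forward elimination and back-substitution give m_0 = 61/8, m_1 = 17/4, m_2 = -65/8.
On [2, 4], g(x) = -5 + 47/8·(x - 2) + 17/8·(x - 2)² - 33/32·(x - 2)³.
With (x - 2) = 3/2: g(7/2) = 1309/256.

5.1133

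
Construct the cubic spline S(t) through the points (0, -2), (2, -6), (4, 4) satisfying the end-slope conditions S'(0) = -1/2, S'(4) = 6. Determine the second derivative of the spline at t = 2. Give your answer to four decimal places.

7.2500

Put M_i = S'' at the i-th knot. Here h = (2, 2) and Δ = (-2, 5), so the interior equations h_(i-1)·M_(i-1) + 2(h_(i-1)+h_i)·M_i + h_i·M_(i+1) = 6(Δ_i − Δ_(i-1)) read
  2·M_0 + 8·M_1 + 2·M_2 = 6(Δ_1 - Δ_0) = 42
Clamped end conditions give two more equations: 2h_0·M_0 + h_0·M_1 = 6(Δ_0 - S'(0)) = -9 and h_1·M_1 + 2h_1·M_2 = 6(S'(4) - Δ_1) = 6.
Forward elimination and back-substitution give M_0 = -47/8, M_1 = 29/4, M_2 = -17/8.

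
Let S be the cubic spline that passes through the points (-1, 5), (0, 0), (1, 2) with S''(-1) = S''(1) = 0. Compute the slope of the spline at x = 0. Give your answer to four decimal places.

-1.5000

Let σ_i = S''(x_i). Step sizes h_i = 1, 1; slopes of the chords Δ_i = (y_(i+1) - y_i)/h_i = -5, 2.
  1·σ_0 + 4·σ_1 + 1·σ_2 = 6(Δ_1 - Δ_0) = 42
Natural end conditions: σ_0 = σ_2 = 0.
Hence σ_0 = 0, σ_1 = 21/2, σ_2 = 0.
On [0, 1], S'(x) = b_1 + 2c_1·x + 3d_1·x² with b_1 = Δ_1 - h_1(2σ_1 + σ_2)/6 = -3/2, c_1 = σ_1/2 = 21/4, d_1 = (σ_2 - σ_1)/(6h_1) = -7/4. So S'(0) = -3/2.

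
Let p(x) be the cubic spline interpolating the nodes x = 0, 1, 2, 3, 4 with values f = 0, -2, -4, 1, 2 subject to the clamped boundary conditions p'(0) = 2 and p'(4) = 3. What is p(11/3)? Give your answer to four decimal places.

1.5278

Put m_i = p'' at the i-th knot. Here h = (1, 1, 1, 1) and Δ = (-2, -2, 5, 1), so the interior equations h_(i-1)·m_(i-1) + 2(h_(i-1)+h_i)·m_i + h_i·m_(i+1) = 6(Δ_i − Δ_(i-1)) read
  1·m_0 + 4·m_1 + 1·m_2 = 6(Δ_1 - Δ_0) = 0
  1·m_1 + 4·m_2 + 1·m_3 = 6(Δ_2 - Δ_1) = 42
  1·m_2 + 4·m_3 + 1·m_4 = 6(Δ_3 - Δ_2) = -24
Clamped end conditions give two more equations: 2h_0·m_0 + h_0·m_1 = 6(Δ_0 - p'(0)) = -24 and h_3·m_3 + 2h_3·m_4 = 6(p'(4) - Δ_3) = 12.
Hence m_0 = -47/4, m_1 = -1/2, m_2 = 55/4, m_3 = -25/2, m_4 = 49/4.
On [3, 4], p(x) = 1 + 25/8·(x - 3) - 25/4·(x - 3)² + 33/8·(x - 3)³.
With (x - 3) = 2/3: p(11/3) = 55/36.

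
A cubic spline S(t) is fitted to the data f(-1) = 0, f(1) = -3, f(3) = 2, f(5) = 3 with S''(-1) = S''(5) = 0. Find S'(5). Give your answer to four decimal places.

Let m_i = S''(x_i). Step sizes h_i = 2, 2, 2; slopes of the chords Δ_i = (y_(i+1) - y_i)/h_i = -3/2, 5/2, 1/2.
  2·m_0 + 8·m_1 + 2·m_2 = 6(Δ_1 - Δ_0) = 24
  2·m_1 + 8·m_2 + 2·m_3 = 6(Δ_2 - Δ_1) = -12
Natural end conditions: m_0 = m_3 = 0.
Solving: m_0 = 0, m_1 = 18/5, m_2 = -12/5, m_3 = 0.
On [3, 5], S'(t) = b_2 + 2c_2·(t - 3) + 3d_2·(t - 3)² with b_2 = Δ_2 - h_2(2m_2 + m_3)/6 = 21/10, c_2 = m_2/2 = -6/5, d_2 = (m_3 - m_2)/(6h_2) = 1/5. So S'(5) = -3/10.

-0.3000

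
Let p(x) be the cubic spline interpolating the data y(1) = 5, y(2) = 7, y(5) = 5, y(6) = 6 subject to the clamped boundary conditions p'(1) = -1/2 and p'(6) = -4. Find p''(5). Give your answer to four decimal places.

5.4603

Put m_i = p'' at the i-th knot. Here h = (1, 3, 1) and Δ = (2, -2/3, 1), so the interior equations h_(i-1)·m_(i-1) + 2(h_(i-1)+h_i)·m_i + h_i·m_(i+1) = 6(Δ_i − Δ_(i-1)) read
  1·m_0 + 8·m_1 + 3·m_2 = 6(Δ_1 - Δ_0) = -16
  3·m_1 + 8·m_2 + 1·m_3 = 6(Δ_2 - Δ_1) = 10
Clamped end conditions give two more equations: 2h_0·m_0 + h_0·m_1 = 6(Δ_0 - p'(1)) = 15 and h_2·m_2 + 2h_2·m_3 = 6(p'(6) - Δ_2) = -30.
Forward elimination and back-substitution give m_0 = 640/63, m_1 = -335/63, m_2 = 344/63, m_3 = -1117/63.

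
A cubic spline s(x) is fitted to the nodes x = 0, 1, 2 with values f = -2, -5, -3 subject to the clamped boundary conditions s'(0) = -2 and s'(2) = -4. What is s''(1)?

17

Let M_i = s''(x_i). Step sizes h_i = 1, 1; slopes of the chords Δ_i = (y_(i+1) - y_i)/h_i = -3, 2.
  1·M_0 + 4·M_1 + 1·M_2 = 6(Δ_1 - Δ_0) = 30
Clamped end conditions give two more equations: 2h_0·M_0 + h_0·M_1 = 6(Δ_0 - s'(0)) = -6 and h_1·M_1 + 2h_1·M_2 = 6(s'(2) - Δ_1) = -36.
Hence M_0 = -23/2, M_1 = 17, M_2 = -53/2.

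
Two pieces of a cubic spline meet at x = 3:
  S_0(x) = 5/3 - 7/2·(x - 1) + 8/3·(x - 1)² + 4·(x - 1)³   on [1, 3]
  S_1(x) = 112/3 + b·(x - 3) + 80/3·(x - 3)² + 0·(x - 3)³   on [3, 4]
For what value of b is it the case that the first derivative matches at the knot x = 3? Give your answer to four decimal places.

55.1667

S_0'(x) = -7/2 + 16/3·(x - 1) + 12·(x - 1)², so S_0'(3) = 331/6. On the right, S_1'(3) = b, so b = 331/6.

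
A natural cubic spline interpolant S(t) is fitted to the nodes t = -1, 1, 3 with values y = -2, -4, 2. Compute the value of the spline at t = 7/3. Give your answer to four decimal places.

Write M_i for S''(x_i). With h_i = 2, 2 and divided differences Δ_i = -1, 3, the continuity of S' gives the tridiagonal system
  2·M_0 + 8·M_1 + 2·M_2 = 6(Δ_1 - Δ_0) = 24
Natural end conditions: M_0 = M_2 = 0.
Forward elimination and back-substitution give M_0 = 0, M_1 = 3, M_2 = 0.
On [1, 3], S(t) = -4 + 1·(t - 1) + 3/2·(t - 1)² - 1/4·(t - 1)³.
With (t - 1) = 4/3: S(7/3) = -16/27.

-0.5926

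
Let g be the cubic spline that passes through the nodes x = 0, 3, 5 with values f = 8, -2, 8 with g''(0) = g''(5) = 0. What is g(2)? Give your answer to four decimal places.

With M_i denoting the second derivative at x_i, h_i = 3, 2, and Δ_i = (y_(i+1) − y_i)/h_i = -10/3, 5:
  3·M_0 + 10·M_1 + 2·M_2 = 6(Δ_1 - Δ_0) = 50
Natural end conditions: M_0 = M_2 = 0.
Forward elimination and back-substitution give M_0 = 0, M_1 = 5, M_2 = 0.
On [0, 3], g(x) = 8 - 35/6·x + 0·x² + 5/18·x³.
With x = 2: g(2) = -13/9.

-1.4444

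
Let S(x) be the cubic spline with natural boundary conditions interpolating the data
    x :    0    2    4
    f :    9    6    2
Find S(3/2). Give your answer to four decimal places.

6.8320

Put M_i = S'' at the i-th knot. Here h = (2, 2) and Δ = (-3/2, -2), so the interior equations h_(i-1)·M_(i-1) + 2(h_(i-1)+h_i)·M_i + h_i·M_(i+1) = 6(Δ_i − Δ_(i-1)) read
  2·M_0 + 8·M_1 + 2·M_2 = 6(Δ_1 - Δ_0) = -3
Natural end conditions: M_0 = M_2 = 0.
Forward elimination and back-substitution give M_0 = 0, M_1 = -3/8, M_2 = 0.
On [0, 2], S(x) = 9 - 11/8·x + 0·x² - 1/32·x³.
With x = 3/2: S(3/2) = 1749/256.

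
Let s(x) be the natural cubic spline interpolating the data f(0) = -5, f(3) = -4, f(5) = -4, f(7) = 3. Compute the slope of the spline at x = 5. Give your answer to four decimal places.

Let M_i = s''(x_i). Step sizes h_i = 3, 2, 2; slopes of the chords Δ_i = (y_(i+1) - y_i)/h_i = 1/3, 0, 7/2.
  3·M_0 + 10·M_1 + 2·M_2 = 6(Δ_1 - Δ_0) = -2
  2·M_1 + 8·M_2 + 2·M_3 = 6(Δ_2 - Δ_1) = 21
Natural end conditions: M_0 = M_3 = 0.
Hence M_0 = 0, M_1 = -29/38, M_2 = 107/38, M_3 = 0.
On [5, 7], s'(x) = b_2 + 2c_2·(x - 5) + 3d_2·(x - 5)² with b_2 = Δ_2 - h_2(2M_2 + M_3)/6 = 185/114, c_2 = M_2/2 = 107/76, d_2 = (M_3 - M_2)/(6h_2) = -107/456. So s'(5) = 185/114.

1.6228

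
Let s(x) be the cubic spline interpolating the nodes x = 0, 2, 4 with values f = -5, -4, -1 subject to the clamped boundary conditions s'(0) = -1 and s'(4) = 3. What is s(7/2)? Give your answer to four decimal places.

-2.2188

Write M_i for s''(x_i). With h_i = 2, 2 and divided differences Δ_i = 1/2, 3/2, the continuity of s' gives the tridiagonal system
  2·M_0 + 8·M_1 + 2·M_2 = 6(Δ_1 - Δ_0) = 6
Clamped end conditions give two more equations: 2h_0·M_0 + h_0·M_1 = 6(Δ_0 - s'(0)) = 9 and h_1·M_1 + 2h_1·M_2 = 6(s'(4) - Δ_1) = 9.
Forward elimination and back-substitution give M_0 = 5/2, M_1 = -1/2, M_2 = 5/2.
On [2, 4], s(x) = -4 + 1·(x - 2) - 1/4·(x - 2)² + 1/4·(x - 2)³.
With (x - 2) = 3/2: s(7/2) = -71/32.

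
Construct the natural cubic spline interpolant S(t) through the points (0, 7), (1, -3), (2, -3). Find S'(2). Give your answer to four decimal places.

2.5000

With m_i denoting the second derivative at x_i, h_i = 1, 1, and Δ_i = (y_(i+1) − y_i)/h_i = -10, 0:
  1·m_0 + 4·m_1 + 1·m_2 = 6(Δ_1 - Δ_0) = 60
Natural end conditions: m_0 = m_2 = 0.
Forward elimination and back-substitution give m_0 = 0, m_1 = 15, m_2 = 0.
On [1, 2], S'(t) = b_1 + 2c_1·(t - 1) + 3d_1·(t - 1)² with b_1 = Δ_1 - h_1(2m_1 + m_2)/6 = -5, c_1 = m_1/2 = 15/2, d_1 = (m_2 - m_1)/(6h_1) = -5/2. So S'(2) = 5/2.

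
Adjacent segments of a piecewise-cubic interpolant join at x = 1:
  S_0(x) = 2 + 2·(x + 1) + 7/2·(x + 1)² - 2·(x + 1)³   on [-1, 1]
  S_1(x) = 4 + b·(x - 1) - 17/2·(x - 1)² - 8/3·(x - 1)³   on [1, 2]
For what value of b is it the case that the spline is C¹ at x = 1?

-8

S_0'(x) = 2 + 7·(x + 1) - 6·(x + 1)², so S_0'(1) = -8. On the right, S_1'(1) = b, so b = -8.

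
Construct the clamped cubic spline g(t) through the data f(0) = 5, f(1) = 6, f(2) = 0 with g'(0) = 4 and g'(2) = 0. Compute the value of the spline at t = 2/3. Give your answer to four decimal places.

6.7407

With M_i denoting the second derivative at x_i, h_i = 1, 1, and Δ_i = (y_(i+1) − y_i)/h_i = 1, -6:
  1·M_0 + 4·M_1 + 1·M_2 = 6(Δ_1 - Δ_0) = -42
Clamped end conditions give two more equations: 2h_0·M_0 + h_0·M_1 = 6(Δ_0 - g'(0)) = -18 and h_1·M_1 + 2h_1·M_2 = 6(g'(2) - Δ_1) = 36.
Forward elimination and back-substitution give M_0 = -1/2, M_1 = -17, M_2 = 53/2.
On [0, 1], g(t) = 5 + 4·t - 1/4·t² - 11/4·t³.
With t = 2/3: g(2/3) = 182/27.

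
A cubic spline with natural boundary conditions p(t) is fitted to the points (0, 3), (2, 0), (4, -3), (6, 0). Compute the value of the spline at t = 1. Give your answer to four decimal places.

1.6500

Let m_i = p''(x_i). Step sizes h_i = 2, 2, 2; slopes of the chords Δ_i = (y_(i+1) - y_i)/h_i = -3/2, -3/2, 3/2.
  2·m_0 + 8·m_1 + 2·m_2 = 6(Δ_1 - Δ_0) = 0
  2·m_1 + 8·m_2 + 2·m_3 = 6(Δ_2 - Δ_1) = 18
Natural end conditions: m_0 = m_3 = 0.
Hence m_0 = 0, m_1 = -3/5, m_2 = 12/5, m_3 = 0.
On [0, 2], p(t) = 3 - 13/10·t + 0·t² - 1/20·t³.
With t = 1: p(1) = 33/20.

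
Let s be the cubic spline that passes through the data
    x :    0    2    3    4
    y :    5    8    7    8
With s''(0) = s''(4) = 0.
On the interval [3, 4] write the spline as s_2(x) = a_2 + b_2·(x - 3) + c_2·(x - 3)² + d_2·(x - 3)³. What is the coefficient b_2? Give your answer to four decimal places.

Let m_i = s''(x_i). Step sizes h_i = 2, 1, 1; slopes of the chords Δ_i = (y_(i+1) - y_i)/h_i = 3/2, -1, 1.
  2·m_0 + 6·m_1 + 1·m_2 = 6(Δ_1 - Δ_0) = -15
  1·m_1 + 4·m_2 + 1·m_3 = 6(Δ_2 - Δ_1) = 12
Natural end conditions: m_0 = m_3 = 0.
Hence m_0 = 0, m_1 = -72/23, m_2 = 87/23, m_3 = 0.
On [3, 4], with s_2(x) = a_2 + b_2·(x - 3) + c_2·(x - 3)² + d_2·(x - 3)³: c_2 = m_2/2 = 87/46, d_2 = (m_3 - m_2)/(6h_2) = -29/46, b_2 = Δ_2 - h_2(2m_2 + m_3)/6 = -6/23.

-0.2609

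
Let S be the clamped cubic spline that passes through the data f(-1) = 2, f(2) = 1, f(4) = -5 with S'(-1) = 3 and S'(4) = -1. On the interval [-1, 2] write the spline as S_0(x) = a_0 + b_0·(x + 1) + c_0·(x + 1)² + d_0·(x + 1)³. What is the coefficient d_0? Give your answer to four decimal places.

Write m_i for S''(x_i). With h_i = 3, 2 and divided differences Δ_i = -1/3, -3, the continuity of S' gives the tridiagonal system
  3·m_0 + 10·m_1 + 2·m_2 = 6(Δ_1 - Δ_0) = -16
Clamped end conditions give two more equations: 2h_0·m_0 + h_0·m_1 = 6(Δ_0 - S'(-1)) = -20 and h_1·m_1 + 2h_1·m_2 = 6(S'(4) - Δ_1) = 12.
Hence m_0 = -38/15, m_1 = -8/5, m_2 = 19/5.
On [-1, 2], with S_0(x) = a_0 + b_0·(x + 1) + c_0·(x + 1)² + d_0·(x + 1)³: c_0 = m_0/2 = -19/15, d_0 = (m_1 - m_0)/(6h_0) = 7/135, b_0 = Δ_0 - h_0(2m_0 + m_1)/6 = 3.

0.0519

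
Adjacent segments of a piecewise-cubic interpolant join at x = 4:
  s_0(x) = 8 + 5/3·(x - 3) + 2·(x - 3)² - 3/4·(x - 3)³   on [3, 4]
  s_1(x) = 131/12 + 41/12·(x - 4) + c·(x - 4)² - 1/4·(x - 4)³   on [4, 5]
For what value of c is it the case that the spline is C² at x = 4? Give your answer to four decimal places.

s_0''(x) = 4 - 9/2·(x - 3), so s_0''(4) = -1/2. On the right, s_1''(4) = 2c, so c = -1/4.

-0.2500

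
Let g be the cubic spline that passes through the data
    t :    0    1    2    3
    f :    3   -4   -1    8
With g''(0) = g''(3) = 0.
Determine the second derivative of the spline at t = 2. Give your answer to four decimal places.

5.6000

Put M_i = g'' at the i-th knot. Here h = (1, 1, 1) and Δ = (-7, 3, 9), so the interior equations h_(i-1)·M_(i-1) + 2(h_(i-1)+h_i)·M_i + h_i·M_(i+1) = 6(Δ_i − Δ_(i-1)) read
  1·M_0 + 4·M_1 + 1·M_2 = 6(Δ_1 - Δ_0) = 60
  1·M_1 + 4·M_2 + 1·M_3 = 6(Δ_2 - Δ_1) = 36
Natural end conditions: M_0 = M_3 = 0.
Forward elimination and back-substitution give M_0 = 0, M_1 = 68/5, M_2 = 28/5, M_3 = 0.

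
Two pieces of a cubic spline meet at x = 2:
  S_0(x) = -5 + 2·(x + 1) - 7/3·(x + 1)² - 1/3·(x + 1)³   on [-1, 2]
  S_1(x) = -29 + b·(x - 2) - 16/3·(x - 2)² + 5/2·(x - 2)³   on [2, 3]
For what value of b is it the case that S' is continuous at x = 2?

S_0'(x) = 2 - 14/3·(x + 1) - 1·(x + 1)², so S_0'(2) = -21. On the right, S_1'(2) = b, so b = -21.

-21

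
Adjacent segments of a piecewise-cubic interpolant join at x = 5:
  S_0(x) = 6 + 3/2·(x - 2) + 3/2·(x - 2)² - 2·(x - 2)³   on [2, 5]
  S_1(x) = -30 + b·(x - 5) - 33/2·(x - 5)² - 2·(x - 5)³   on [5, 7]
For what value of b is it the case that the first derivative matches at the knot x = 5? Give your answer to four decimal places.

S_0'(x) = 3/2 + 3·(x - 2) - 6·(x - 2)², so S_0'(5) = -87/2. On the right, S_1'(5) = b, so b = -87/2.

-43.5000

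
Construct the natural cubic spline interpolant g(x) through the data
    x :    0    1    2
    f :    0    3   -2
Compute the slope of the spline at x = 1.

-1

Let M_i = g''(x_i). Step sizes h_i = 1, 1; slopes of the chords Δ_i = (y_(i+1) - y_i)/h_i = 3, -5.
  1·M_0 + 4·M_1 + 1·M_2 = 6(Δ_1 - Δ_0) = -48
Natural end conditions: M_0 = M_2 = 0.
Hence M_0 = 0, M_1 = -12, M_2 = 0.
On [1, 2], g'(x) = b_1 + 2c_1·(x - 1) + 3d_1·(x - 1)² with b_1 = Δ_1 - h_1(2M_1 + M_2)/6 = -1, c_1 = M_1/2 = -6, d_1 = (M_2 - M_1)/(6h_1) = 2. So g'(1) = -1.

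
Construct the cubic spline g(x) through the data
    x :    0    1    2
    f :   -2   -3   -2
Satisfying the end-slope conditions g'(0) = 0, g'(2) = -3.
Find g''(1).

9

Write m_i for g''(x_i). With h_i = 1, 1 and divided differences Δ_i = -1, 1, the continuity of g' gives the tridiagonal system
  1·m_0 + 4·m_1 + 1·m_2 = 6(Δ_1 - Δ_0) = 12
Clamped end conditions give two more equations: 2h_0·m_0 + h_0·m_1 = 6(Δ_0 - g'(0)) = -6 and h_1·m_1 + 2h_1·m_2 = 6(g'(2) - Δ_1) = -24.
Solving the tridiagonal system: m_0 = -15/2, m_1 = 9, m_2 = -33/2.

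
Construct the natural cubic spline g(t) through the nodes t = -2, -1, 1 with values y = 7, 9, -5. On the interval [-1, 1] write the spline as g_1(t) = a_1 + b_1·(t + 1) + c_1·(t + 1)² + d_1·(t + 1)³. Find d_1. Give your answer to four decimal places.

0.7500

Write σ_i for g''(x_i). With h_i = 1, 2 and divided differences Δ_i = 2, -7, the continuity of g' gives the tridiagonal system
  1·σ_0 + 6·σ_1 + 2·σ_2 = 6(Δ_1 - Δ_0) = -54
Natural end conditions: σ_0 = σ_2 = 0.
Solving: σ_0 = 0, σ_1 = -9, σ_2 = 0.
On [-1, 1], with g_1(t) = a_1 + b_1·(t + 1) + c_1·(t + 1)² + d_1·(t + 1)³: c_1 = σ_1/2 = -9/2, d_1 = (σ_2 - σ_1)/(6h_1) = 3/4, b_1 = Δ_1 - h_1(2σ_1 + σ_2)/6 = -1.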